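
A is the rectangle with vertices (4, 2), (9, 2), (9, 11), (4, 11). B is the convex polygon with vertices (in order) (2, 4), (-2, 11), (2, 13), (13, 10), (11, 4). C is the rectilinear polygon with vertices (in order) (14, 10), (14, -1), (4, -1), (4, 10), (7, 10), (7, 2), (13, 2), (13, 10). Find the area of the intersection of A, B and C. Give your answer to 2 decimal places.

18.00

The intersection is the polygon with vertices (4,4), (4,10), (7,10), (7,4).
By the shoelace formula its area is 18.00.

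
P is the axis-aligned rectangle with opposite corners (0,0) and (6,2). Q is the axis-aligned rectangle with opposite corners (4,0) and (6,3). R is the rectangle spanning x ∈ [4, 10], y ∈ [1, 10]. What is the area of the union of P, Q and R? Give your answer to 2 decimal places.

By inclusion–exclusion:
Individual areas: |P| = 12, |Q| = 6, |R| = 54.
|P∩Q|: x∈[4,6], y∈[0,2] → 2·2 = 4.
|P∩R|: x∈[4,6], y∈[1,2] → 2·1 = 2.
|Q∩R|: x∈[4,6], y∈[1,3] → 2·2 = 4.
|P∩Q∩R| = 2.
|P ∪ Q ∪ R| = 72 − 10 + 2 = 64.00.

64.00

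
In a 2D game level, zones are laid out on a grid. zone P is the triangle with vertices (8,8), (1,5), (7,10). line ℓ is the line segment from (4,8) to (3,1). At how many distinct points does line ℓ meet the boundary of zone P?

2

The segment meets the boundary at (3.739,6.174), (3.919,7.432).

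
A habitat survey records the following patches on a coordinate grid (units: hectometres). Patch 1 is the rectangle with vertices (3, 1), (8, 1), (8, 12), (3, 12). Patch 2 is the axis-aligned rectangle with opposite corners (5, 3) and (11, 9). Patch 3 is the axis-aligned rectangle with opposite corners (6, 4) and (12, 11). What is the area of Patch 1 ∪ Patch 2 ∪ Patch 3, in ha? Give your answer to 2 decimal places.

86.00

By inclusion–exclusion:
Individual areas: |Patch 1| = 55, |Patch 2| = 36, |Patch 3| = 42.
|Patch 1∩Patch 2|: x∈[5,8], y∈[3,9] → 3·6 = 18.
|Patch 1∩Patch 3|: x∈[6,8], y∈[4,11] → 2·7 = 14.
|Patch 2∩Patch 3|: x∈[6,11], y∈[4,9] → 5·5 = 25.
|Patch 1∩Patch 2∩Patch 3| = 10.
|Patch 1 ∪ Patch 2 ∪ Patch 3| = 133 − 57 + 10 = 86.00.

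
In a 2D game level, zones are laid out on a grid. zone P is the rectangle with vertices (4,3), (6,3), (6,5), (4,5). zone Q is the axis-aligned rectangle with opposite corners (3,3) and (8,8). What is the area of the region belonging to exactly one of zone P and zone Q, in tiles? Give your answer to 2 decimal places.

|zone P∩zone Q|: x∈[4,6], y∈[3,5] → 2·2 = 4.
|zone P △ zone Q| = |zone P| + |zone Q| − 2·|zone P∩zone Q| = 4 + 25 − 8 = 21.00.

21.00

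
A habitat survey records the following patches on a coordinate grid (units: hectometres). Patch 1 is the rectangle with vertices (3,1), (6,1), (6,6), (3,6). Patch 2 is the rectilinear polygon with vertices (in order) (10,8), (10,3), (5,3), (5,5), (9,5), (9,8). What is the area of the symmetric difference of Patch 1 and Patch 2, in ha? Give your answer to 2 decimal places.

|Patch 1| = 15, |Patch 2| = 13, |Patch 1∩Patch 2| = 2.
|Patch 1 △ Patch 2| = |Patch 1| + |Patch 2| − 2·|Patch 1∩Patch 2| = 15 + 13 − 4 = 24.00.

24.00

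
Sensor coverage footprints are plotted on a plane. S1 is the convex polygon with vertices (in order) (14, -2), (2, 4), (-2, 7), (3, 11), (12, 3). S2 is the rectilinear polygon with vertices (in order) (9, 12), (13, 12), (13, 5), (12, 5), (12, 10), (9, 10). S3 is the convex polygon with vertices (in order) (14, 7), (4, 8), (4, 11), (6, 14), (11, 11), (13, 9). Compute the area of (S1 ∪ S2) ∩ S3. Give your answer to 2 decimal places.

|S1 ∪ S2| = 88.
|(S1 ∪ S2) ∩ S3| = 8.84.

8.84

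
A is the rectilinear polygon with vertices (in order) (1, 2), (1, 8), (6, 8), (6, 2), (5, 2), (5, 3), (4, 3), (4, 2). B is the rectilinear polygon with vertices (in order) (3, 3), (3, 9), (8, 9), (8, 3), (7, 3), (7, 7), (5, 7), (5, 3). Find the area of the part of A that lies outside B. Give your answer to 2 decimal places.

18.00

|A| = 29, |A∩B| = 11.
|A ∖ B| = |A| − |A∩B| = 29 − 11 = 18.00.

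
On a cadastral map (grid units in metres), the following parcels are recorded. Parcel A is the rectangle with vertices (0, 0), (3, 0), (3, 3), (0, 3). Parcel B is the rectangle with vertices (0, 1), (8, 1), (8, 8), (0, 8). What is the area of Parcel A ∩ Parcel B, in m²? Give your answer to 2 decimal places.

|Parcel A∩Parcel B|: x∈[0,3], y∈[1,3] → 3·2 = 6.

6.00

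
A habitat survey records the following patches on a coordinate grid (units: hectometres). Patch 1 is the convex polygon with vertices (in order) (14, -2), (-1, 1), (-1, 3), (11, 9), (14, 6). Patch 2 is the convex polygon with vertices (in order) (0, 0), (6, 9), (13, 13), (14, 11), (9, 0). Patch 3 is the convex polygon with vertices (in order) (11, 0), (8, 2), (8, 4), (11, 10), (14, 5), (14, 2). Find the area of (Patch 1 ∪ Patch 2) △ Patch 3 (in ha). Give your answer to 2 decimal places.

92.88

|Patch 1 ∪ Patch 2| = 130.3805.
|(Patch 1 ∪ Patch 2) ∩ Patch 3| = 37.4989.
|(Patch 1 ∪ Patch 2) △ Patch 3| = 130.3805 + 37.5 − 74.9978 = 92.88.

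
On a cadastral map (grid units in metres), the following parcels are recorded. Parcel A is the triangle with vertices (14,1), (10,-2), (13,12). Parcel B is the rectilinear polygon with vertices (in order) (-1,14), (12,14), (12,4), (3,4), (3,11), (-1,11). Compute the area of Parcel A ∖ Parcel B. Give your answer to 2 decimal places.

22.31

|Parcel A| = 23.5, |Parcel A∩Parcel B| = 1.1905.
|Parcel A ∖ Parcel B| = |Parcel A| − |Parcel A∩Parcel B| = 23.5 − 1.1905 = 22.31.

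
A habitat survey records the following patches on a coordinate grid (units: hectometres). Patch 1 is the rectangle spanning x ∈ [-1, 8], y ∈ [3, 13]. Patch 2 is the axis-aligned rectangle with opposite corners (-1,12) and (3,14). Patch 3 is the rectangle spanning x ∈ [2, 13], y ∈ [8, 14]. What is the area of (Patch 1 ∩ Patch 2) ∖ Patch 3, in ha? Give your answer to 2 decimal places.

|Patch 1 ∩ Patch 2| = 4.
|(Patch 1 ∩ Patch 2) ∩ Patch 3| = 1.
|(Patch 1 ∩ Patch 2) ∖ Patch 3| = 4 − 1 = 3.00.

3.00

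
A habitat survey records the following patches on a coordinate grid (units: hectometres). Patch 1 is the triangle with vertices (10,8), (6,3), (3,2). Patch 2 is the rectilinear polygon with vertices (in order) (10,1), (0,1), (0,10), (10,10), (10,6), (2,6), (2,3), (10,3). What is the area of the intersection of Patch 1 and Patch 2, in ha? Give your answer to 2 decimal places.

1.65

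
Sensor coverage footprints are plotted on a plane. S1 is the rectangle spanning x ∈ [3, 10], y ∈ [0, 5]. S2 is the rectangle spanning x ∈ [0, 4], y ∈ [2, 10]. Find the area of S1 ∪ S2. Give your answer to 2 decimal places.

By inclusion–exclusion:
Individual areas: |S1| = 35, |S2| = 32.
|S1∩S2|: x∈[3,4], y∈[2,5] → 1·3 = 3.
|S1 ∪ S2| = 67 − 3 = 64.00.

64.00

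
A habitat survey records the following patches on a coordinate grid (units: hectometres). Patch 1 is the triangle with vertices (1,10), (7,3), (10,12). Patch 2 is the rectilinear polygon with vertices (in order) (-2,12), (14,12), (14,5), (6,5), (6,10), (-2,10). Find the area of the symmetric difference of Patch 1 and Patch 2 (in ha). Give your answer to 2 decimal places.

67.83

|Patch 1| = 37.5, |Patch 2| = 72, |Patch 1∩Patch 2| = 20.8333.
|Patch 1 △ Patch 2| = |Patch 1| + |Patch 2| − 2·|Patch 1∩Patch 2| = 37.5 + 72 − 41.6667 = 67.83.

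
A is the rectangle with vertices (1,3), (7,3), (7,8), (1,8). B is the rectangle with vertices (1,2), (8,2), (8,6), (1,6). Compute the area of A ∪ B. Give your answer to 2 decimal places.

By inclusion–exclusion:
Individual areas: |A| = 30, |B| = 28.
|A∩B|: x∈[1,7], y∈[3,6] → 6·3 = 18.
|A ∪ B| = 58 − 18 = 40.00.

40.00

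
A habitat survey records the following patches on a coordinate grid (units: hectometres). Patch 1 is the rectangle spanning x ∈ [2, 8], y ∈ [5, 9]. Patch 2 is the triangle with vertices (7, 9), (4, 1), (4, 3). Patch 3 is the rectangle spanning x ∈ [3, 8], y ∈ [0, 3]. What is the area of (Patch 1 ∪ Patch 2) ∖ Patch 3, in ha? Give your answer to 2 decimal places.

25.25

|Patch 1 ∪ Patch 2| = 26.
|(Patch 1 ∪ Patch 2) ∩ Patch 3| = 0.75.
|(Patch 1 ∪ Patch 2) ∖ Patch 3| = 26 − 0.75 = 25.25.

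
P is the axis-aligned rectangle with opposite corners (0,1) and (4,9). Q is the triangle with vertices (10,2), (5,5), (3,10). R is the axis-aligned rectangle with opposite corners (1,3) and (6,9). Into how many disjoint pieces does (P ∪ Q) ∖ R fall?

3

(P ∪ Q) ∖ R splits into 3 disjoint pieces (area 14, area 0.2375, area 4.3429).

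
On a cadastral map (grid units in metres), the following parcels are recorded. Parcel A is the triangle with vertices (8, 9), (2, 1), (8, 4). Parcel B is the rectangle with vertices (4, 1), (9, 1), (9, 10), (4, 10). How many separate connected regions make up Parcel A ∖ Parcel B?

Parcel A ∖ Parcel B is a single connected region.

1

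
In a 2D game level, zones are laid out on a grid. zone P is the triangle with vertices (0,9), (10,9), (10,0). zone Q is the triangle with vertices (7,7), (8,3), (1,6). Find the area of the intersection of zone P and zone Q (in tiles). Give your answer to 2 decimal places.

9.89

The intersection is the polygon with vertices (2.969,6.328), (7,7), (8,3), (5.455,4.091).
By the shoelace formula its area is 9.89.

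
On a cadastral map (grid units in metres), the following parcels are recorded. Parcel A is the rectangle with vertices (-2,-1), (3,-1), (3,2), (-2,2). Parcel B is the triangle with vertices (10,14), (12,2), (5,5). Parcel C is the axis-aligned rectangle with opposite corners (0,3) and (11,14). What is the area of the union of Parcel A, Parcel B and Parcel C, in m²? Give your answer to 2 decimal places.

By inclusion–exclusion:
Individual areas: |Parcel A| = 15, |Parcel B| = 39, |Parcel C| = 121.
|Parcel A∩Parcel B| = 0.
|Parcel A∩Parcel C| = 0 (no overlap).
|Parcel B∩Parcel C| = 35.8333.
|Parcel A∩Parcel B∩Parcel C| = 0.
|Parcel A ∪ Parcel B ∪ Parcel C| = 175 − 35.8333 + 0 = 139.17.

139.17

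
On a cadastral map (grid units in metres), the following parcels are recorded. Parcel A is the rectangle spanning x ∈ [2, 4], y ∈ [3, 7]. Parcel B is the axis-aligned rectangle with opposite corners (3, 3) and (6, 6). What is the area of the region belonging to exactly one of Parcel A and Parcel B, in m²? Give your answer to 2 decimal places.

11.00

|Parcel A∩Parcel B|: x∈[3,4], y∈[3,6] → 1·3 = 3.
|Parcel A △ Parcel B| = |Parcel A| + |Parcel B| − 2·|Parcel A∩Parcel B| = 8 + 9 − 6 = 11.00.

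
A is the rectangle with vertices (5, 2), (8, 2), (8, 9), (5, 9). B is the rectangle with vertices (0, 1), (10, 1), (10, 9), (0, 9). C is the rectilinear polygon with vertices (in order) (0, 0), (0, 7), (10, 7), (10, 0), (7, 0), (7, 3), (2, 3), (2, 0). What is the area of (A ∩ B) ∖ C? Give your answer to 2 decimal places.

8.00

|A ∩ B| = 21.
|(A ∩ B) ∩ C| = 13.
|(A ∩ B) ∖ C| = 21 − 13 = 8.00.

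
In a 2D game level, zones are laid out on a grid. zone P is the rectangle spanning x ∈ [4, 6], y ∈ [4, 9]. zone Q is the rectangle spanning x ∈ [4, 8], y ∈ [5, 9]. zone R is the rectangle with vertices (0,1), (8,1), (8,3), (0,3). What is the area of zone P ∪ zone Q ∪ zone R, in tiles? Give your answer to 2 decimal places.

By inclusion–exclusion:
Individual areas: |zone P| = 10, |zone Q| = 16, |zone R| = 16.
|zone P∩zone Q|: x∈[4,6], y∈[5,9] → 2·4 = 8.
|zone P∩zone R| = 0 (no overlap).
|zone Q∩zone R| = 0 (no overlap).
|zone P∩zone Q∩zone R| = 0.
|zone P ∪ zone Q ∪ zone R| = 42 − 8 + 0 = 34.00.

34.00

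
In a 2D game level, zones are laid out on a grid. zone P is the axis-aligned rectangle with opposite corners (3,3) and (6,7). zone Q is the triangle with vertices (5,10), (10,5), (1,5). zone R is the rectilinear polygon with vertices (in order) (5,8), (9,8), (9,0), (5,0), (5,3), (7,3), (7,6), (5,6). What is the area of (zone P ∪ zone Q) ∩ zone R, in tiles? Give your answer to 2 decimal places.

|zone P ∪ zone Q| = 28.5.
|(zone P ∪ zone Q) ∩ zone R| = 8.00.

8.00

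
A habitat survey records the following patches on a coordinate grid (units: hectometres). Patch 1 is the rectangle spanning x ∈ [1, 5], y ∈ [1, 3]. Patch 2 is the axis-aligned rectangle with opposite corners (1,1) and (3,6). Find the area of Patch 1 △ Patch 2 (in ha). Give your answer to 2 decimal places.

|Patch 1∩Patch 2|: x∈[1,3], y∈[1,3] → 2·2 = 4.
|Patch 1 △ Patch 2| = |Patch 1| + |Patch 2| − 2·|Patch 1∩Patch 2| = 8 + 10 − 8 = 10.00.

10.00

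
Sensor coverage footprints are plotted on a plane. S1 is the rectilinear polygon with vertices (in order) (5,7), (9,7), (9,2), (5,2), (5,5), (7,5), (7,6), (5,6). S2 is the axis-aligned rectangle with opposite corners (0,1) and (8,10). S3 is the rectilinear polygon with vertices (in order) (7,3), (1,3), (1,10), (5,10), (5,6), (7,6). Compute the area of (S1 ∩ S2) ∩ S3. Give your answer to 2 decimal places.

4.00

|S1 ∩ S2| = 13.
|(S1 ∩ S2) ∩ S3| = 4.00.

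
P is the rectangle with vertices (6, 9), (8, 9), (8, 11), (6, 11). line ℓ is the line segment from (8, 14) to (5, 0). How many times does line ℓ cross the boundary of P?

The segment meets the boundary at (6.929,9), (7.357,11).

2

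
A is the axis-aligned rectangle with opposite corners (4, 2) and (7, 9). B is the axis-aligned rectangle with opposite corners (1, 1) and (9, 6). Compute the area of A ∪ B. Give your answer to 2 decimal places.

49.00

By inclusion–exclusion:
Individual areas: |A| = 21, |B| = 40.
|A∩B|: x∈[4,7], y∈[2,6] → 3·4 = 12.
|A ∪ B| = 61 − 12 = 49.00.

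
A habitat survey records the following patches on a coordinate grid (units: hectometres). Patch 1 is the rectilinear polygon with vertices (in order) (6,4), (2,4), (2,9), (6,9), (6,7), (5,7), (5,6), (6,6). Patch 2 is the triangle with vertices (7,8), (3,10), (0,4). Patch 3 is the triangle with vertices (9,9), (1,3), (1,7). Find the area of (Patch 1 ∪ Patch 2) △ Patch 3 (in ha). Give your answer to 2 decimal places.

|Patch 1 ∪ Patch 2| = 23.6607.
|(Patch 1 ∪ Patch 2) ∩ Patch 3| = 11.8274.
|(Patch 1 ∪ Patch 2) △ Patch 3| = 23.6607 + 16 − 23.6548 = 16.01.

16.01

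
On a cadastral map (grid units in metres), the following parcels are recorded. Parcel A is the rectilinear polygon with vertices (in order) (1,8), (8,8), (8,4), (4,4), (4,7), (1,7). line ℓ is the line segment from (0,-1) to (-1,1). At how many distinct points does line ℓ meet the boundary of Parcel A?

The segment lies entirely outside Parcel A and never meets its boundary.

0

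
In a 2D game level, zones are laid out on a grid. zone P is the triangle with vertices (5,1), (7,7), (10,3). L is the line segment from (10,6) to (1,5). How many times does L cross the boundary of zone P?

The segment meets the boundary at (6.538,5.615), (7.923,5.769).

2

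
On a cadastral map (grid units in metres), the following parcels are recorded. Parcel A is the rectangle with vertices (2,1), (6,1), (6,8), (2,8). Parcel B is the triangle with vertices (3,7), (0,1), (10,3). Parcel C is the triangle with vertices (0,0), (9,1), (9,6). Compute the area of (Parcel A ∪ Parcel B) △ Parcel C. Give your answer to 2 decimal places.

|Parcel A ∪ Parcel B| = 37.7714.
|(Parcel A ∪ Parcel B) ∩ Parcel C| = 11.7848.
|(Parcel A ∪ Parcel B) △ Parcel C| = 37.7714 + 22.5 − 23.5696 = 36.70.

36.70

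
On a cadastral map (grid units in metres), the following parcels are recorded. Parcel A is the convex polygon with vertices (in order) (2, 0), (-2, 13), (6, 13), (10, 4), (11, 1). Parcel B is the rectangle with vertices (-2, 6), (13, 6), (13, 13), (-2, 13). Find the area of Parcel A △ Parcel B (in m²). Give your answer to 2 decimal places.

96.30

|Parcel A| = 110, |Parcel B| = 105, |Parcel A∩Parcel B| = 59.3504.
|Parcel A △ Parcel B| = |Parcel A| + |Parcel B| − 2·|Parcel A∩Parcel B| = 110 + 105 − 118.7009 = 96.30.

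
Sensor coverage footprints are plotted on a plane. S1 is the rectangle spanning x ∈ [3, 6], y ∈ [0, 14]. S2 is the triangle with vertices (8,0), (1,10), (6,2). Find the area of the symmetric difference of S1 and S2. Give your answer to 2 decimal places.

|S1| = 42, |S2| = 3, |S1∩S2| = 1.8.
|S1 △ S2| = |S1| + |S2| − 2·|S1∩S2| = 42 + 3 − 3.6 = 41.40.

41.40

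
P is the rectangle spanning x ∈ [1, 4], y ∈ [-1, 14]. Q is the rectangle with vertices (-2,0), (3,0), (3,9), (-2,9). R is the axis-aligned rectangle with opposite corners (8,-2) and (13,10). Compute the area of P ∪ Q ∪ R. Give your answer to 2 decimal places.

By inclusion–exclusion:
Individual areas: |P| = 45, |Q| = 45, |R| = 60.
|P∩Q|: x∈[1,3], y∈[0,9] → 2·9 = 18.
|P∩R| = 0 (no overlap).
|Q∩R| = 0 (no overlap).
|P∩Q∩R| = 0.
|P ∪ Q ∪ R| = 150 − 18 + 0 = 132.00.

132.00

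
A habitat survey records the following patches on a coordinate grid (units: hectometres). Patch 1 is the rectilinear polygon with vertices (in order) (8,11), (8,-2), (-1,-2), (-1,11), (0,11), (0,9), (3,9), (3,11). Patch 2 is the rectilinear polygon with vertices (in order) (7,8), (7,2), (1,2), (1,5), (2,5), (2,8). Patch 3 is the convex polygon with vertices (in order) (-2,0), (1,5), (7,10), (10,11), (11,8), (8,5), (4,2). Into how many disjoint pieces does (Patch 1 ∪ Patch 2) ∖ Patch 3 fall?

2

(Patch 1 ∪ Patch 2) ∖ Patch 3 splits into 2 disjoint pieces (area 37.8333, area 31.1667).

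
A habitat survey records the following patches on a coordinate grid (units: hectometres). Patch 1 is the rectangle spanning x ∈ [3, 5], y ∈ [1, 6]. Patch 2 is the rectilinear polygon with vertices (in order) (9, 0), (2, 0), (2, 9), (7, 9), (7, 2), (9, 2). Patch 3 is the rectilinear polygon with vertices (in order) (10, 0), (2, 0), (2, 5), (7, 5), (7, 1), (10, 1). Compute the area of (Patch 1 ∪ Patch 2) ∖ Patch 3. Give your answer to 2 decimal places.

|Patch 1 ∪ Patch 2| = 49.
|(Patch 1 ∪ Patch 2) ∩ Patch 3| = 27.
|(Patch 1 ∪ Patch 2) ∖ Patch 3| = 49 − 27 = 22.00.

22.00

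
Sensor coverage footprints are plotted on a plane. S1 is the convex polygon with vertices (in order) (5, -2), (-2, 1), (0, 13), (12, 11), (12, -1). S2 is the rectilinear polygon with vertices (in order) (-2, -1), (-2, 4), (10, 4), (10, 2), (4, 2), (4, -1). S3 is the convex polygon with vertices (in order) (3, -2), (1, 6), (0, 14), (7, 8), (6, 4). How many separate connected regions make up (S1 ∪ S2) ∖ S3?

(S1 ∪ S2) ∖ S3 splits into 2 disjoint pieces (area 33.8128, area 90.5183).

2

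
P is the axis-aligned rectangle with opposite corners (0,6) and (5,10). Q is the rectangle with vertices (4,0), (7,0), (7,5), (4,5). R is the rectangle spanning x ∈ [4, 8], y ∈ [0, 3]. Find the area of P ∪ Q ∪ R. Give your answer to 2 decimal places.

By inclusion–exclusion:
Individual areas: |P| = 20, |Q| = 15, |R| = 12.
|P∩Q| = 0 (no overlap).
|P∩R| = 0 (no overlap).
|Q∩R|: x∈[4,7], y∈[0,3] → 3·3 = 9.
|P∩Q∩R| = 0.
|P ∪ Q ∪ R| = 47 − 9 + 0 = 38.00.

38.00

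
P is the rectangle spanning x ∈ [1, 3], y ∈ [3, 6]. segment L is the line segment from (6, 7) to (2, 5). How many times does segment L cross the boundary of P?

1

The segment meets the boundary at (3,5.5).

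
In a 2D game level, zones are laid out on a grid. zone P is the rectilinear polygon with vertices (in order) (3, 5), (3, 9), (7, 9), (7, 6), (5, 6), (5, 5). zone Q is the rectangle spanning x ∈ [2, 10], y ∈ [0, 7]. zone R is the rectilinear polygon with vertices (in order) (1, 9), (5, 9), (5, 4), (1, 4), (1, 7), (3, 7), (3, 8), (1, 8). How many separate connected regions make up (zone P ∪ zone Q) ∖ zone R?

1

(zone P ∪ zone Q) ∖ zone R is a single connected region.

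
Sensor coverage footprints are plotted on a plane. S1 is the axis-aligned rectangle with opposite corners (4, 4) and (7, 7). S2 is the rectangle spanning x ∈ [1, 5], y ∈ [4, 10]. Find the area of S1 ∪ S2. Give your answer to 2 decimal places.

30.00

By inclusion–exclusion:
Individual areas: |S1| = 9, |S2| = 24.
|S1∩S2|: x∈[4,5], y∈[4,7] → 1·3 = 3.
|S1 ∪ S2| = 33 − 3 = 30.00.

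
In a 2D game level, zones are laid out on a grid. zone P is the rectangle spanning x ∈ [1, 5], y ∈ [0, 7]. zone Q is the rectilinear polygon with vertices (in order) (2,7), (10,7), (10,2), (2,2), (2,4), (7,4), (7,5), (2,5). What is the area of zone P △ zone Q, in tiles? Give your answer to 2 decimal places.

39.00

|zone P| = 28, |zone Q| = 35, |zone P∩zone Q| = 12.
|zone P △ zone Q| = |zone P| + |zone Q| − 2·|zone P∩zone Q| = 28 + 35 − 24 = 39.00.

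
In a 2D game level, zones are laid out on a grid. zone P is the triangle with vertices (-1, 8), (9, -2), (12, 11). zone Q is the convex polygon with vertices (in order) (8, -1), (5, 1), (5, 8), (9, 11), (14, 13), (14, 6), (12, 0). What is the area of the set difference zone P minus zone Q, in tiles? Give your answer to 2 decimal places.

24.82

|zone P| = 80, |zone P∩zone Q| = 55.1837.
|zone P ∖ zone Q| = |zone P| − |zone P∩zone Q| = 80 − 55.1837 = 24.82.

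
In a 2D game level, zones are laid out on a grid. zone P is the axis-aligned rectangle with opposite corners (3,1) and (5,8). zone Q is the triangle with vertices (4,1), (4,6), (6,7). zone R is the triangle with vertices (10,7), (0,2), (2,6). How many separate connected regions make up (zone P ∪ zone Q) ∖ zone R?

2

(zone P ∪ zone Q) ∖ zone R splits into 2 disjoint pieces (area 6.05, area 3.769).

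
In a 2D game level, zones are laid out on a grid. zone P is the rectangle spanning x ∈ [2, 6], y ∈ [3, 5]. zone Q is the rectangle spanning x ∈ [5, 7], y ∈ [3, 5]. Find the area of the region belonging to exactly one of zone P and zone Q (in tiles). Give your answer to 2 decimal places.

8.00

|zone P∩zone Q|: x∈[5,6], y∈[3,5] → 1·2 = 2.
|zone P △ zone Q| = |zone P| + |zone Q| − 2·|zone P∩zone Q| = 8 + 4 − 4 = 8.00.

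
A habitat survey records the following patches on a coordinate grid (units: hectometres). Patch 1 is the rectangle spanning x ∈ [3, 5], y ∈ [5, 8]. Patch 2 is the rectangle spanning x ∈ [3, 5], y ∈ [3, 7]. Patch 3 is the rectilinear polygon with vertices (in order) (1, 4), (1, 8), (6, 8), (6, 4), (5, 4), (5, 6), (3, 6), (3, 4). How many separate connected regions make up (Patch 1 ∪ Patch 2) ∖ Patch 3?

1

(Patch 1 ∪ Patch 2) ∖ Patch 3 is a single connected region.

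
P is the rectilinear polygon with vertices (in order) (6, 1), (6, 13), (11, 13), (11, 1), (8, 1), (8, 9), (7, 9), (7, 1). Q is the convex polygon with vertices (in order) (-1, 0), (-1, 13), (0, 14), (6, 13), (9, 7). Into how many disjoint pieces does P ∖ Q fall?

P ∖ Q splits into 2 disjoint pieces (area 4.25, area 38.65).

2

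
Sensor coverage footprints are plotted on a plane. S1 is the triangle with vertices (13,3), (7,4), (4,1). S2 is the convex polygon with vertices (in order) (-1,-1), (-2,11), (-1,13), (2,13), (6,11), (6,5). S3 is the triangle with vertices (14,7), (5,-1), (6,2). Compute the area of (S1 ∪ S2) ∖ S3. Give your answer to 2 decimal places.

|S1 ∪ S2| = 90.5.
|(S1 ∪ S2) ∩ S3| = 3.944.
|(S1 ∪ S2) ∖ S3| = 90.5 − 3.944 = 86.56.

86.56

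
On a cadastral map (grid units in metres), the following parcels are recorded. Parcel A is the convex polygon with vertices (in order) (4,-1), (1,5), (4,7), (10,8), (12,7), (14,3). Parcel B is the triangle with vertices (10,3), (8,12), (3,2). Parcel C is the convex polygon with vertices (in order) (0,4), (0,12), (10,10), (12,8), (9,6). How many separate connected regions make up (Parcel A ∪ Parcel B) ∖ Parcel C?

(Parcel A ∪ Parcel B) ∖ Parcel C splits into 2 disjoint pieces (area 0.8795, area 55.5964).

2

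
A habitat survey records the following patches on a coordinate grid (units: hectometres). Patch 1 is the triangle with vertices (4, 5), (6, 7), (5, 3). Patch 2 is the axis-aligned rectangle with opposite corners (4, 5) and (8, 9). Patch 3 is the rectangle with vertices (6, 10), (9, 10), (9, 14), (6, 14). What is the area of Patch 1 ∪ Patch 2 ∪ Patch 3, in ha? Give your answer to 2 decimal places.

By inclusion–exclusion:
Individual areas: |Patch 1| = 3, |Patch 2| = 16, |Patch 3| = 12.
|Patch 1∩Patch 2| = 1.5.
|Patch 1∩Patch 3| = 0.
|Patch 2∩Patch 3| = 0 (no overlap).
|Patch 1∩Patch 2∩Patch 3| = 0.
|Patch 1 ∪ Patch 2 ∪ Patch 3| = 31 − 1.5 + 0 = 29.50.

29.50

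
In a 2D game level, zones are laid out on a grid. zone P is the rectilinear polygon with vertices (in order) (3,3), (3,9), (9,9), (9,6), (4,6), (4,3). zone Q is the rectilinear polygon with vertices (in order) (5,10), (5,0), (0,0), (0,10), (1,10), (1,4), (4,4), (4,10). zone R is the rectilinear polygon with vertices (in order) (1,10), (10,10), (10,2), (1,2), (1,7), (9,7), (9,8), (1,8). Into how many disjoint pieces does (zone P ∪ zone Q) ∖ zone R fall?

2

(zone P ∪ zone Q) ∖ zone R splits into 2 disjoint pieces (area 6, area 18).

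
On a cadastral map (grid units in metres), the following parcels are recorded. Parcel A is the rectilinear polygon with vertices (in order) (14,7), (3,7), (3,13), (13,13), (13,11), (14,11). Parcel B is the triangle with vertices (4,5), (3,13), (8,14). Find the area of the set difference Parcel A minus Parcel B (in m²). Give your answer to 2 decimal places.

46.92

|Parcel A| = 64, |Parcel A∩Parcel B| = 17.0833.
|Parcel A ∖ Parcel B| = |Parcel A| − |Parcel A∩Parcel B| = 64 − 17.0833 = 46.92.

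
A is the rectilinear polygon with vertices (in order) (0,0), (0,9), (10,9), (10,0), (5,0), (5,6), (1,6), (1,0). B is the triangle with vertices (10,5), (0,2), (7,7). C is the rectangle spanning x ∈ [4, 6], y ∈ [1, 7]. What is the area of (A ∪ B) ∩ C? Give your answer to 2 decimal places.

|A ∪ B| = 70.9714.
|(A ∪ B) ∩ C| = 8.86.

8.86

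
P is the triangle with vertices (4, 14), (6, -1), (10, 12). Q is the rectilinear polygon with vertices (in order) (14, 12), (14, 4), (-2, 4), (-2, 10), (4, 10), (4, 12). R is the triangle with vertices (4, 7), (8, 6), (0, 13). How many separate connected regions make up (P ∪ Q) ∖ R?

(P ∪ Q) ∖ R is a single connected region.

1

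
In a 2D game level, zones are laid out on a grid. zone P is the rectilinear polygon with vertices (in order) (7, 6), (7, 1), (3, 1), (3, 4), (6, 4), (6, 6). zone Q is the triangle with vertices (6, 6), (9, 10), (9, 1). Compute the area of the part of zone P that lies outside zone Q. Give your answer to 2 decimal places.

|zone P| = 14, |zone P∩zone Q| = 0.8333.
|zone P ∖ zone Q| = |zone P| − |zone P∩zone Q| = 14 − 0.8333 = 13.17.

13.17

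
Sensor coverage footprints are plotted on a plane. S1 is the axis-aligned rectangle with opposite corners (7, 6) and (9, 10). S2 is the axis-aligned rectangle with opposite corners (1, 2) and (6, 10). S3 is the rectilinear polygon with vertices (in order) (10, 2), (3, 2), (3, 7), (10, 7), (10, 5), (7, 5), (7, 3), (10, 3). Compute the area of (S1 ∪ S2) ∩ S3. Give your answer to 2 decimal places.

|S1 ∪ S2| = 48.
|(S1 ∪ S2) ∩ S3| = 17.00.

17.00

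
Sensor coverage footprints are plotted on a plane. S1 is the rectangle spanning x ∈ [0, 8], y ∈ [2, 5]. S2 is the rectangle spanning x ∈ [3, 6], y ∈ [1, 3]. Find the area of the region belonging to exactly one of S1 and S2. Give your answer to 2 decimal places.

|S1∩S2|: x∈[3,6], y∈[2,3] → 3·1 = 3.
|S1 △ S2| = |S1| + |S2| − 2·|S1∩S2| = 24 + 6 − 6 = 24.00.

24.00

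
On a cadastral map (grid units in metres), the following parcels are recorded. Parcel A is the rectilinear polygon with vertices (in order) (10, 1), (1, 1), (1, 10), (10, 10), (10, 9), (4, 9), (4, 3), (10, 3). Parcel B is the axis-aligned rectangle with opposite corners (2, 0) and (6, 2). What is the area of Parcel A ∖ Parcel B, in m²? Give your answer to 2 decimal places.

|Parcel A| = 45, |Parcel A∩Parcel B| = 4.
|Parcel A ∖ Parcel B| = |Parcel A| − |Parcel A∩Parcel B| = 45 − 4 = 41.00.

41.00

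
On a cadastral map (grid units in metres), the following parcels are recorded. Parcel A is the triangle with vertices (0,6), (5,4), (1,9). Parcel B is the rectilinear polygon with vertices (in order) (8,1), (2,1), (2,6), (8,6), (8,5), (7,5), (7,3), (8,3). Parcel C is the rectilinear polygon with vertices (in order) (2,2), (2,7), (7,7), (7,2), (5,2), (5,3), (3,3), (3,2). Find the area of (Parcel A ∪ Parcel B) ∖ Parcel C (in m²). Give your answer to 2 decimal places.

|Parcel A ∪ Parcel B| = 33.9.
|(Parcel A ∪ Parcel B) ∩ Parcel C| = 19.
|(Parcel A ∪ Parcel B) ∖ Parcel C| = 33.9 − 19 = 14.90.

14.90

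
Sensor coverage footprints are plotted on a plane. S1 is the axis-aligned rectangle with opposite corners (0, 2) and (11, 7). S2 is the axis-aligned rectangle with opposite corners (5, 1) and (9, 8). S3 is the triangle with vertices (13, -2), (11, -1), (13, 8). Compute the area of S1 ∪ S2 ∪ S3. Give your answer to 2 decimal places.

By inclusion–exclusion:
Individual areas: |S1| = 55, |S2| = 28, |S3| = 10.
|S1∩S2|: x∈[5,9], y∈[2,7] → 4·5 = 20.
|S1∩S3| = 0.
|S2∩S3| = 0.
|S1∩S2∩S3| = 0.
|S1 ∪ S2 ∪ S3| = 93 − 20 + 0 = 73.00.

73.00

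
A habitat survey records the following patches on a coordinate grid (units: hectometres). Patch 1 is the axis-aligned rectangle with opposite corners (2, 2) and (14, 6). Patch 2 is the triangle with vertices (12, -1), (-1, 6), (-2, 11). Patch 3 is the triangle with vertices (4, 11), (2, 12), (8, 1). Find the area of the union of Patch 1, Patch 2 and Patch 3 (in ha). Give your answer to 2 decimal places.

By inclusion–exclusion:
Individual areas: |Patch 1| = 48, |Patch 2| = 29, |Patch 3| = 8.
|Patch 1∩Patch 2| = 11.3864.
|Patch 1∩Patch 3| = 1.7455.
|Patch 2∩Patch 3| = 0.4211.
|Patch 1∩Patch 2∩Patch 3| = 0.3515.
|Patch 1 ∪ Patch 2 ∪ Patch 3| = 85 − 13.553 + 0.3515 = 71.80.

71.80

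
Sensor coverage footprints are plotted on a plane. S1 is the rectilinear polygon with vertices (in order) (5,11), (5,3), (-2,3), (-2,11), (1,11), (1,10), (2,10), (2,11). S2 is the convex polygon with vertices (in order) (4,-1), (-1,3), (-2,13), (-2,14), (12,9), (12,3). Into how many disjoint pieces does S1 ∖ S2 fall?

1

S1 ∖ S2 is a single connected region.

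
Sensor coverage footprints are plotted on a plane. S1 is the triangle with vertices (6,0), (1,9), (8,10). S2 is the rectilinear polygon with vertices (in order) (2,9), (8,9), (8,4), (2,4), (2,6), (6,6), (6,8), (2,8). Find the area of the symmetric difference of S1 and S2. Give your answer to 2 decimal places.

|S1| = 34, |S2| = 22, |S1∩S2| = 16.0556.
|S1 △ S2| = |S1| + |S2| − 2·|S1∩S2| = 34 + 22 − 32.1111 = 23.89.

23.89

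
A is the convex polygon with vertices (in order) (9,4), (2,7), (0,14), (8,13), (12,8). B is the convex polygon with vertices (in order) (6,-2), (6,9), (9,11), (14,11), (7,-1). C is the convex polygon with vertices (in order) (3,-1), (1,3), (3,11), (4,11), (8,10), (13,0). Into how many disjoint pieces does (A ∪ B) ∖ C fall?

2

(A ∪ B) ∖ C splits into 2 disjoint pieces (area 45.85, area 0.8996).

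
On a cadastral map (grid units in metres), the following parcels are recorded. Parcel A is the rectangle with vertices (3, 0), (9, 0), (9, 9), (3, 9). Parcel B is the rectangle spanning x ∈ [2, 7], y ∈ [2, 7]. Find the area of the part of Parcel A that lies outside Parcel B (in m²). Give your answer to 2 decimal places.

|Parcel A∩Parcel B|: x∈[3,7], y∈[2,7] → 4·5 = 20.
|Parcel A| = 54.
|Parcel A ∖ Parcel B| = |Parcel A| − |Parcel A∩Parcel B| = 54 − 20 = 34.00.

34.00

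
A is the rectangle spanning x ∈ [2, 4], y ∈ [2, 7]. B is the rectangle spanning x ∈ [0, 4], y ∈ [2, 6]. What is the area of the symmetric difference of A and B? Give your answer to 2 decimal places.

10.00

|A∩B|: x∈[2,4], y∈[2,6] → 2·4 = 8.
|A △ B| = |A| + |B| − 2·|A∩B| = 10 + 16 − 16 = 10.00.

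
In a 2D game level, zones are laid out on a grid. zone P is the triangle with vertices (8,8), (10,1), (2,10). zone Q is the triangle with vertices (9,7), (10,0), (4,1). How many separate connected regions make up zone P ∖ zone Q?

zone P ∖ zone Q splits into 2 disjoint pieces (area 13.3665, area 0.0578).

2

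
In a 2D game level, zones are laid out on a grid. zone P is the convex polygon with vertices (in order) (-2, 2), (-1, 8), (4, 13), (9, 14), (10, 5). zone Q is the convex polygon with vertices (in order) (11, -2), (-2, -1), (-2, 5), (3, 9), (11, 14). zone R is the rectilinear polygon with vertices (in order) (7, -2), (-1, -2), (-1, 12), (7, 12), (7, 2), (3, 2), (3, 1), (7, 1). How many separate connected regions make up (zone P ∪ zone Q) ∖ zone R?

(zone P ∪ zone Q) ∖ zone R splits into 2 disjoint pieces (area 70.2158, area 6.9038).

2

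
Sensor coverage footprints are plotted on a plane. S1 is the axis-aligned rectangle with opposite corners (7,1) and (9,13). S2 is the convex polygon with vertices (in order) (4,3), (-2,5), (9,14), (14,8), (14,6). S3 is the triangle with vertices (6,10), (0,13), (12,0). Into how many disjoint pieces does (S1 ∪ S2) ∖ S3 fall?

(S1 ∪ S2) ∖ S3 splits into 2 disjoint pieces (area 37.763, area 45.6581).

2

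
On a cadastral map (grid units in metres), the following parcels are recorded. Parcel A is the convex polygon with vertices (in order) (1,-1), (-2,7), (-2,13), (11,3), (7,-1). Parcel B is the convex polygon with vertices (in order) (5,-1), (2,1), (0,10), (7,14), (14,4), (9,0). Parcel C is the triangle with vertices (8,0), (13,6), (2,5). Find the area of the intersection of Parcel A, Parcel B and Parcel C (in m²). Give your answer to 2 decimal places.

23.76

The intersection is the polygon with vertices (10.695,3.234), (8,0), (2,5), (7.724,5.52).
By the shoelace formula its area is 23.76.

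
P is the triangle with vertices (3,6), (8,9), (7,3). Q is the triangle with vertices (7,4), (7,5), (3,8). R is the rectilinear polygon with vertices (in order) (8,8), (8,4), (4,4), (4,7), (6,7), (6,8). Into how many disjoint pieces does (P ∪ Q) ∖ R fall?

(P ∪ Q) ∖ R splits into 5 disjoint pieces (area 0.1667, area 0.5333, area 0.75, area 0.75, area 0.675).

5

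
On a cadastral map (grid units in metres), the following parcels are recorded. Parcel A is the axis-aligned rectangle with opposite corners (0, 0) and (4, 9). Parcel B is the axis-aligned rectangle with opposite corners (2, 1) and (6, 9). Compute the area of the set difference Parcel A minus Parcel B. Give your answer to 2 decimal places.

|Parcel A∩Parcel B|: x∈[2,4], y∈[1,9] → 2·8 = 16.
|Parcel A| = 36.
|Parcel A ∖ Parcel B| = |Parcel A| − |Parcel A∩Parcel B| = 36 − 16 = 20.00.

20.00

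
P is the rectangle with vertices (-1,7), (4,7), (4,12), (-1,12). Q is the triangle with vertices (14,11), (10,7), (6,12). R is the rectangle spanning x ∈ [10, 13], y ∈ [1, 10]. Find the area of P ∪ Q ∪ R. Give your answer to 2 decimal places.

65.50

By inclusion–exclusion:
Individual areas: |P| = 25, |Q| = 18, |R| = 27.
|P∩Q| = 0.
|P∩R| = 0 (no overlap).
|Q∩R| = 4.5.
|P∩Q∩R| = 0.
|P ∪ Q ∪ R| = 70 − 4.5 + 0 = 65.50.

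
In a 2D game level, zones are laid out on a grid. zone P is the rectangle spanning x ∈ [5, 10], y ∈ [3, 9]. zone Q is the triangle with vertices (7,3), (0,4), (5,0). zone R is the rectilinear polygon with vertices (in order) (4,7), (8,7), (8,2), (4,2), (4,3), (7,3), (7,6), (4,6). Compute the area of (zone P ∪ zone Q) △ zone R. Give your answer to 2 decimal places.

|zone P ∪ zone Q| = 41.2143.
|(zone P ∪ zone Q) ∩ zone R| = 8.6667.
|(zone P ∪ zone Q) △ zone R| = 41.2143 + 11 − 17.3333 = 34.88.

34.88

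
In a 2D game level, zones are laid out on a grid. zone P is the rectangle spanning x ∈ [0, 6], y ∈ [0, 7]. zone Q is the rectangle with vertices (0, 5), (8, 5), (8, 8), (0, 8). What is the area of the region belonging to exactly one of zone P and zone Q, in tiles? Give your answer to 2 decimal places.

|zone P∩zone Q|: x∈[0,6], y∈[5,7] → 6·2 = 12.
|zone P △ zone Q| = |zone P| + |zone Q| − 2·|zone P∩zone Q| = 42 + 24 − 24 = 42.00.

42.00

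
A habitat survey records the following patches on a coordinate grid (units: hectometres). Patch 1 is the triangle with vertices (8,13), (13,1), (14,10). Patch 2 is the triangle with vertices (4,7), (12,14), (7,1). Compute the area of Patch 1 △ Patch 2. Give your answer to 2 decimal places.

|Patch 1| = 28.5, |Patch 2| = 34.5, |Patch 1∩Patch 2| = 4.0971.
|Patch 1 △ Patch 2| = |Patch 1| + |Patch 2| − 2·|Patch 1∩Patch 2| = 28.5 + 34.5 − 8.1942 = 54.81.

54.81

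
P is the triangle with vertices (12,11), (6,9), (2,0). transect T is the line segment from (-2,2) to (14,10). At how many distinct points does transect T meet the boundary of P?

2

The segment meets the boundary at (8.667,7.333), (4.286,5.143).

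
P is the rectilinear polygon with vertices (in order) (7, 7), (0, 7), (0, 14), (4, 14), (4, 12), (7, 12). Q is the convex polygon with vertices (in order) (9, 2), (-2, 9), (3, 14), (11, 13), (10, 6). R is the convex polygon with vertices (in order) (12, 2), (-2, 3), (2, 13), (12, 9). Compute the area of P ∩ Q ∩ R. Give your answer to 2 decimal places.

31.53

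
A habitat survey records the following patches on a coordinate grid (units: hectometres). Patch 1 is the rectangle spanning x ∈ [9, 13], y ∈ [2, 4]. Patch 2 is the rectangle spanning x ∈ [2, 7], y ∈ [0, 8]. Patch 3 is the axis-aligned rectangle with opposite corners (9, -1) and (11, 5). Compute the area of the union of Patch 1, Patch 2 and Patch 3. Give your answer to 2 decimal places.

By inclusion–exclusion:
Individual areas: |Patch 1| = 8, |Patch 2| = 40, |Patch 3| = 12.
|Patch 1∩Patch 2| = 0 (no overlap).
|Patch 1∩Patch 3|: x∈[9,11], y∈[2,4] → 2·2 = 4.
|Patch 2∩Patch 3| = 0 (no overlap).
|Patch 1∩Patch 2∩Patch 3| = 0.
|Patch 1 ∪ Patch 2 ∪ Patch 3| = 60 − 4 + 0 = 56.00.

56.00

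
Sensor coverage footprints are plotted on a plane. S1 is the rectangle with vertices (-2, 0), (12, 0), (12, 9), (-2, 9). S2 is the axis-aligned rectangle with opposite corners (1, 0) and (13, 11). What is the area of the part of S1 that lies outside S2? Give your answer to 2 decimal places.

27.00

|S1∩S2|: x∈[1,12], y∈[0,9] → 11·9 = 99.
|S1| = 126.
|S1 ∖ S2| = |S1| − |S1∩S2| = 126 − 99 = 27.00.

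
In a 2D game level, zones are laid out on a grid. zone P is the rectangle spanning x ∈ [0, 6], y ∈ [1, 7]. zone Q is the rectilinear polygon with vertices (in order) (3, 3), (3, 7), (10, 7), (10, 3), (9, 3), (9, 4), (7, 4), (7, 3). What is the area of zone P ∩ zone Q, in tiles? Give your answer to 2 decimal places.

12.00

The intersection is the polygon with vertices (6,3), (3,3), (3,7), (6,7).
By the shoelace formula its area is 12.00.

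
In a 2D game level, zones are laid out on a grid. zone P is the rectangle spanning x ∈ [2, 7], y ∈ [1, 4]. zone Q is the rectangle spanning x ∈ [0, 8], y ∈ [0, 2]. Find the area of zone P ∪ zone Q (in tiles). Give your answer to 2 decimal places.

26.00

By inclusion–exclusion:
Individual areas: |zone P| = 15, |zone Q| = 16.
|zone P∩zone Q|: x∈[2,7], y∈[1,2] → 5·1 = 5.
|zone P ∪ zone Q| = 31 − 5 = 26.00.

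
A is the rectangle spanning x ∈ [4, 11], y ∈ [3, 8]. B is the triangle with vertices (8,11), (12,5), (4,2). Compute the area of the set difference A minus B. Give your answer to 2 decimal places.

12.05

|A| = 35, |A∩B| = 22.9514.
|A ∖ B| = |A| − |A∩B| = 35 − 22.9514 = 12.05.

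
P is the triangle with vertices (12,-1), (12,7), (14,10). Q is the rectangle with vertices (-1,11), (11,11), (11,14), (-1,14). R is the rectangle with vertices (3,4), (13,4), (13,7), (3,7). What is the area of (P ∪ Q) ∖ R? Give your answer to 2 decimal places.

41.02

|P ∪ Q| = 44.
|(P ∪ Q) ∩ R| = 2.9773.
|(P ∪ Q) ∖ R| = 44 − 2.9773 = 41.02.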